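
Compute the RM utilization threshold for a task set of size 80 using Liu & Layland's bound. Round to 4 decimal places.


Compute 2^(1/80) = 1.0087019838
Subtract 1: 1.0087019838 - 1 = 0.0087019838
Multiply by n: 80 * 0.0087019838 = 0.6961587040
Round to 4 dp: 0.6962

0.6962


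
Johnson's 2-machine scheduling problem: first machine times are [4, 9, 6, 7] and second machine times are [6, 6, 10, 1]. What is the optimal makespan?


Apply Johnson's rule:
  Group 1 (a <= b): [(1, 4, 6), (3, 6, 10)]
  Group 2 (a > b): [(2, 9, 6), (4, 7, 1)]
Optimal job order: [1, 3, 2, 4]
Schedule:
  Job 1: M1 done at 4, M2 done at 10
  Job 3: M1 done at 10, M2 done at 20
  Job 2: M1 done at 19, M2 done at 26
  Job 4: M1 done at 26, M2 done at 27
Makespan = 27

27


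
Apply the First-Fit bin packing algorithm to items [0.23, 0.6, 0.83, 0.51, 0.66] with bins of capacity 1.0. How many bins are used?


Place items sequentially using First-Fit:
  Item 0.23 -> new Bin 1
  Item 0.6 -> Bin 1 (now 0.83)
  Item 0.83 -> new Bin 2
  Item 0.51 -> new Bin 3
  Item 0.66 -> new Bin 4
Total bins used = 4

4


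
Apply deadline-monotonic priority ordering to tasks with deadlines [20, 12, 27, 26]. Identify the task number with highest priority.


Sort tasks by relative deadline (ascending):
  Task 2: deadline = 12
  Task 1: deadline = 20
  Task 4: deadline = 26
  Task 3: deadline = 27
Priority order (highest first): [2, 1, 4, 3]
Highest priority task = 2

2


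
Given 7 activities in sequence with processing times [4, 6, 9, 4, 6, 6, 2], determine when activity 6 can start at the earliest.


Activity 6 starts after activities 1 through 5 complete.
Predecessor durations: [4, 6, 9, 4, 6]
ES = 4 + 6 + 9 + 4 + 6 = 29

29


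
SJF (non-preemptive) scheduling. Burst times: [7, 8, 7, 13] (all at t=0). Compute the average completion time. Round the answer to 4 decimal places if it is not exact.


SJF order (ascending): [7, 7, 8, 13]
Completion times:
  Job 1: burst=7, C=7
  Job 2: burst=7, C=14
  Job 3: burst=8, C=22
  Job 4: burst=13, C=35
Average completion = 78/4 = 19.5

19.5


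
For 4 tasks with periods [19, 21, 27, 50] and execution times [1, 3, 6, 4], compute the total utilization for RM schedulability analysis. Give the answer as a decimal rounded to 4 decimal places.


Compute individual utilizations (exact fractions):
  Task 1: C/T = 1/19 (approx. 0.0526)
  Task 2: C/T = 3/21 = 1/7 (approx. 0.1429)
  Task 3: C/T = 6/27 = 2/9 (approx. 0.2222)
  Task 4: C/T = 4/50 = 2/25 (approx. 0.08)
Total utilization U = 1/19 + 1/7 + 2/9 + 2/25 = 14894/29925
Rounded to 4 decimal places: U = 0.4977
RM (Liu & Layland) bound for 4 tasks = 0.756828; compare with U = 14894/29925 (approx. 0.497711)
U <= bound, so schedulable by RM sufficient condition.

0.4977


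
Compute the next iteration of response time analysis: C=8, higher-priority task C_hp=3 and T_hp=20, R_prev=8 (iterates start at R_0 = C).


R_next = C + ceil(R_prev / T_hp) * C_hp
ceil(8 / 20) = ceil(0.4) = 1
Interference = 1 * 3 = 3
R_next = 8 + 3 = 11

11


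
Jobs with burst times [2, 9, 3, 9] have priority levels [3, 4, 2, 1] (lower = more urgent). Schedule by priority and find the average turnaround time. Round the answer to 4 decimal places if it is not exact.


Sort by priority (ascending = highest first):
Order: [(1, 9), (2, 3), (3, 2), (4, 9)]
Completion times:
  Priority 1, burst=9, C=9
  Priority 2, burst=3, C=12
  Priority 3, burst=2, C=14
  Priority 4, burst=9, C=23
Average turnaround = 58/4 = 14.5

14.5


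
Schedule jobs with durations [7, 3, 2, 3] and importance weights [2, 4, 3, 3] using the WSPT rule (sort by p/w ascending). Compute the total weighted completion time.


Compute p/w ratios and sort ascending (WSPT): [(2, 3), (3, 4), (3, 3), (7, 2)]
Compute weighted completion times:
  Job (p=2,w=3): C=2, w*C=3*2=6
  Job (p=3,w=4): C=5, w*C=4*5=20
  Job (p=3,w=3): C=8, w*C=3*8=24
  Job (p=7,w=2): C=15, w*C=2*15=30
Total weighted completion time = 80

80


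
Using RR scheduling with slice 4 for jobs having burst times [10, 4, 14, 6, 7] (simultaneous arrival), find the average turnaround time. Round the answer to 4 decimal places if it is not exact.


Time quantum = 4
Execution trace:
  J1 runs 4 units, time = 4
  J2 runs 4 units, time = 8
  J3 runs 4 units, time = 12
  J4 runs 4 units, time = 16
  J5 runs 4 units, time = 20
  J1 runs 4 units, time = 24
  J3 runs 4 units, time = 28
  J4 runs 2 units, time = 30
  J5 runs 3 units, time = 33
  J1 runs 2 units, time = 35
  J3 runs 4 units, time = 39
  J3 runs 2 units, time = 41
Finish times: [35, 8, 41, 30, 33]
Average turnaround = 147/5 = 29.4

29.4


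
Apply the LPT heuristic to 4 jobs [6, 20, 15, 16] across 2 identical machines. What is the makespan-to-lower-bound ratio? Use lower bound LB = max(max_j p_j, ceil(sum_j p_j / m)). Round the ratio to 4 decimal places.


LPT order: [20, 16, 15, 6]
Machine loads after assignment: [26, 31]
LPT makespan = 31
Lower bound = max(max_job, ceil(total/2)) = max(20, 29) = 29
Ratio = 31 / 29 = 1.069

1.069


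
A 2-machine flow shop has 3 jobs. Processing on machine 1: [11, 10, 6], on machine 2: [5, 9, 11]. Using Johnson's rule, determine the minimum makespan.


Apply Johnson's rule:
  Group 1 (a <= b): [(3, 6, 11)]
  Group 2 (a > b): [(2, 10, 9), (1, 11, 5)]
Optimal job order: [3, 2, 1]
Schedule:
  Job 3: M1 done at 6, M2 done at 17
  Job 2: M1 done at 16, M2 done at 26
  Job 1: M1 done at 27, M2 done at 32
Makespan = 32

32


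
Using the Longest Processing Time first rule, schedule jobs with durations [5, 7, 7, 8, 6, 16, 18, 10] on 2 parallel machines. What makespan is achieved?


Sort jobs in decreasing order (LPT): [18, 16, 10, 8, 7, 7, 6, 5]
Assign each job to the least loaded machine:
  Machine 1: jobs [18, 8, 7, 6], load = 39
  Machine 2: jobs [16, 10, 7, 5], load = 38
Makespan = max load = 39

39


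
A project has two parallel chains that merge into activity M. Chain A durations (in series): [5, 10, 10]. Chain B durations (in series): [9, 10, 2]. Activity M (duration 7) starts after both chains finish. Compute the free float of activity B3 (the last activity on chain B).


ES(B3) = sum of predecessors on chain B = 19
EF(B3) = ES + duration = 19 + 2 = 21
Successor of B3 is M. ES(M) = max(sum(A), sum(B)) = max(25, 21) = 25
Free float = ES(successor) - EF(current) = 25 - 21 = 4

4


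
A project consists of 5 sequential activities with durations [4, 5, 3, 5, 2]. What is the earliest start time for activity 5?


Activity 5 starts after activities 1 through 4 complete.
Predecessor durations: [4, 5, 3, 5]
ES = 4 + 5 + 3 + 5 = 17

17


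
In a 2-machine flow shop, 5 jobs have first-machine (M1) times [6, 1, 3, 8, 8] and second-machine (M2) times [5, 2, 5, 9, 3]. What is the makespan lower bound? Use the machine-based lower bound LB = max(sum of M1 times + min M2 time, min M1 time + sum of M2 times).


LB1 = sum(M1 times) + min(M2 times) = 26 + 2 = 28
LB2 = min(M1 times) + sum(M2 times) = 1 + 24 = 25
Lower bound = max(LB1, LB2) = max(28, 25) = 28

28


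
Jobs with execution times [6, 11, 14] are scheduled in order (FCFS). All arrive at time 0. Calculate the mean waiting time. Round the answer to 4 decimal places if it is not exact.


FCFS order (as given): [6, 11, 14]
Waiting times:
  Job 1: wait = 0
  Job 2: wait = 6
  Job 3: wait = 17
Sum of waiting times = 23
Average waiting time = 23/3 = 7.6667

7.6667


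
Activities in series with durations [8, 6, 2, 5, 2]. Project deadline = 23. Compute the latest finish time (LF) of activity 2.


LF(activity 2) = deadline - sum of successor durations
Successors: activities 3 through 5 with durations [2, 5, 2]
Sum of successor durations = 9
LF = 23 - 9 = 14

14


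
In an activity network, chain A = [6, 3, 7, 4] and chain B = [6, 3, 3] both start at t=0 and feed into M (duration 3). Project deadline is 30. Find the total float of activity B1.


Forward pass: ES(B1) = sum of predecessors on chain B = 0
EF = ES + duration = 0 + 6 = 6
Backward pass: LF(M) = deadline = 30; LS(M) = 30 - 3 = 27
LF(B1) = LS(M) - sum(successors on chain B) = 27 - 6 = 21
LS = LF - duration = 21 - 6 = 15
Total float = LS - ES = 15 - 0 = 15

15


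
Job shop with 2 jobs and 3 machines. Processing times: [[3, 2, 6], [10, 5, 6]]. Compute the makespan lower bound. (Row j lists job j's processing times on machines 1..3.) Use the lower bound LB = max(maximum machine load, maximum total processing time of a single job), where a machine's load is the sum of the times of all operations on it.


Machine loads:
  Machine 1: 3 + 10 = 13
  Machine 2: 2 + 5 = 7
  Machine 3: 6 + 6 = 12
Max machine load = 13
Job totals:
  Job 1: 11
  Job 2: 21
Max job total = 21
Lower bound = max(13, 21) = 21

21


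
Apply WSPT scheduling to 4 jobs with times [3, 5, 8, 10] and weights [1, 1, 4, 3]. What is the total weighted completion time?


Compute p/w ratios and sort ascending (WSPT): [(8, 4), (3, 1), (10, 3), (5, 1)]
Compute weighted completion times:
  Job (p=8,w=4): C=8, w*C=4*8=32
  Job (p=3,w=1): C=11, w*C=1*11=11
  Job (p=10,w=3): C=21, w*C=3*21=63
  Job (p=5,w=1): C=26, w*C=1*26=26
Total weighted completion time = 132

132


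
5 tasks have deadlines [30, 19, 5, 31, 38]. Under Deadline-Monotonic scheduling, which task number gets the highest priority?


Sort tasks by relative deadline (ascending):
  Task 3: deadline = 5
  Task 2: deadline = 19
  Task 1: deadline = 30
  Task 4: deadline = 31
  Task 5: deadline = 38
Priority order (highest first): [3, 2, 1, 4, 5]
Highest priority task = 3

3


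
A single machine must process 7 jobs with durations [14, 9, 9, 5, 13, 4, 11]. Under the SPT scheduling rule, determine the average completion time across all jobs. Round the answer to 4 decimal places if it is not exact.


Sort jobs by processing time (SPT order): [4, 5, 9, 9, 11, 13, 14]
Compute completion times sequentially:
  Job 1: processing = 4, completes at 4
  Job 2: processing = 5, completes at 9
  Job 3: processing = 9, completes at 18
  Job 4: processing = 9, completes at 27
  Job 5: processing = 11, completes at 38
  Job 6: processing = 13, completes at 51
  Job 7: processing = 14, completes at 65
Sum of completion times = 212
Average completion time = 212/7 = 30.2857

30.2857


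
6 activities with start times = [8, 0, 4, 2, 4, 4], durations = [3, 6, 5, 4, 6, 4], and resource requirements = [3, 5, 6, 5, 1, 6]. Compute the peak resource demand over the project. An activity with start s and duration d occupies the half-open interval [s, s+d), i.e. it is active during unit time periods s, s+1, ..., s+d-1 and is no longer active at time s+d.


Each activity i is active on [start_i, start_i + duration_i).
Compute total resource usage per time slot:
  t=0: active resources = [5], total = 5
  t=1: active resources = [5], total = 5
  t=2: active resources = [5, 5], total = 10
  t=3: active resources = [5, 5], total = 10
  t=4: active resources = [5, 6, 5, 1, 6], total = 23
  t=5: active resources = [5, 6, 5, 1, 6], total = 23
  t=6: active resources = [6, 1, 6], total = 13
  t=7: active resources = [6, 1, 6], total = 13
  t=8: active resources = [3, 6, 1], total = 10
  t=9: active resources = [3, 1], total = 4
  t=10: active resources = [3], total = 3
Peak resource demand = 23

23


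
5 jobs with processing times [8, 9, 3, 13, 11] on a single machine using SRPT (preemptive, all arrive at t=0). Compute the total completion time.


Since all jobs arrive at t=0, SRPT equals SPT ordering.
SPT order: [3, 8, 9, 11, 13]
Completion times:
  Job 1: p=3, C=3
  Job 2: p=8, C=11
  Job 3: p=9, C=20
  Job 4: p=11, C=31
  Job 5: p=13, C=44
Total completion time = 3 + 11 + 20 + 31 + 44 = 109

109


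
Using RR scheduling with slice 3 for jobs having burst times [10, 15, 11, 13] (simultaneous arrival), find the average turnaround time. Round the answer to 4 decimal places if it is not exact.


Time quantum = 3
Execution trace:
  J1 runs 3 units, time = 3
  J2 runs 3 units, time = 6
  J3 runs 3 units, time = 9
  J4 runs 3 units, time = 12
  J1 runs 3 units, time = 15
  J2 runs 3 units, time = 18
  J3 runs 3 units, time = 21
  J4 runs 3 units, time = 24
  J1 runs 3 units, time = 27
  J2 runs 3 units, time = 30
  J3 runs 3 units, time = 33
  J4 runs 3 units, time = 36
  J1 runs 1 units, time = 37
  J2 runs 3 units, time = 40
  J3 runs 2 units, time = 42
  J4 runs 3 units, time = 45
  J2 runs 3 units, time = 48
  J4 runs 1 units, time = 49
Finish times: [37, 48, 42, 49]
Average turnaround = 176/4 = 44.0

44.0


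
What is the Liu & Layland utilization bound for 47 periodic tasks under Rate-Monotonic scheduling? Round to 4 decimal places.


Compute 2^(1/47) = 1.0148570979
Subtract 1: 1.0148570979 - 1 = 0.0148570979
Multiply by n: 47 * 0.0148570979 = 0.6982836013
Round to 4 dp: 0.6983

0.6983


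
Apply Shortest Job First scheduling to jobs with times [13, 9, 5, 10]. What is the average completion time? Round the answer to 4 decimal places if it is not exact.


SJF order (ascending): [5, 9, 10, 13]
Completion times:
  Job 1: burst=5, C=5
  Job 2: burst=9, C=14
  Job 3: burst=10, C=24
  Job 4: burst=13, C=37
Average completion = 80/4 = 20.0

20.0


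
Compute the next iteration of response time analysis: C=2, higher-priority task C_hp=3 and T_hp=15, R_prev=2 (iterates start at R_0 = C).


R_next = C + ceil(R_prev / T_hp) * C_hp
ceil(2 / 15) = ceil(0.1333) = 1
Interference = 1 * 3 = 3
R_next = 2 + 3 = 5

5


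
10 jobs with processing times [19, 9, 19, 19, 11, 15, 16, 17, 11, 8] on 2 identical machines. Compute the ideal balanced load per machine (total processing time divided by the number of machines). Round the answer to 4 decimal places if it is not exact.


Total processing time = 19 + 9 + 19 + 19 + 11 + 15 + 16 + 17 + 11 + 8 = 144
Number of machines = 2
Ideal balanced load = 144 / 2 = 72.0

72.0


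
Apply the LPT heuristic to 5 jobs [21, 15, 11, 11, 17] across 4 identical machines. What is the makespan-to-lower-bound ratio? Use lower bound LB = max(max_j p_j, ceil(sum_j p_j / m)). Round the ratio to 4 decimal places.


LPT order: [21, 17, 15, 11, 11]
Machine loads after assignment: [21, 17, 15, 22]
LPT makespan = 22
Lower bound = max(max_job, ceil(total/4)) = max(21, 19) = 21
Ratio = 22 / 21 = 1.0476

1.0476


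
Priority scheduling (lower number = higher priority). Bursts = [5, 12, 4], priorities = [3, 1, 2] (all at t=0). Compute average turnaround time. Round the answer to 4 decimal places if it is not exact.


Sort by priority (ascending = highest first):
Order: [(1, 12), (2, 4), (3, 5)]
Completion times:
  Priority 1, burst=12, C=12
  Priority 2, burst=4, C=16
  Priority 3, burst=5, C=21
Average turnaround = 49/3 = 16.3333

16.3333


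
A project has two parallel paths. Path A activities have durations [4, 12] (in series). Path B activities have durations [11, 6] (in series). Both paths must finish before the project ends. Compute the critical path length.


Path A total = 4 + 12 = 16
Path B total = 11 + 6 = 17
Critical path = longest path = max(16, 17) = 17

17


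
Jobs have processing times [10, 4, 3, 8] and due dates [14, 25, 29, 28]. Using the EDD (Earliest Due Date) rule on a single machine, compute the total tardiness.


Sort by due date (EDD order): [(10, 14), (4, 25), (8, 28), (3, 29)]
Compute completion times and tardiness:
  Job 1: p=10, d=14, C=10, tardiness=max(0,10-14)=0
  Job 2: p=4, d=25, C=14, tardiness=max(0,14-25)=0
  Job 3: p=8, d=28, C=22, tardiness=max(0,22-28)=0
  Job 4: p=3, d=29, C=25, tardiness=max(0,25-29)=0
Total tardiness = 0

0


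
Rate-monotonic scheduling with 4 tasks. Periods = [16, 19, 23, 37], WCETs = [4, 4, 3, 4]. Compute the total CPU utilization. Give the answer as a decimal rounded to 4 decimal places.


Compute individual utilizations (exact fractions):
  Task 1: C/T = 4/16 = 1/4 (approx. 0.25)
  Task 2: C/T = 4/19 (approx. 0.2105)
  Task 3: C/T = 3/23 (approx. 0.1304)
  Task 4: C/T = 4/37 (approx. 0.1081)
Total utilization U = 1/4 + 4/19 + 3/23 + 4/37 = 45213/64676
Rounded to 4 decimal places: U = 0.6991
RM (Liu & Layland) bound for 4 tasks = 0.756828; compare with U = 45213/64676 (approx. 0.699069)
U <= bound, so schedulable by RM sufficient condition.

0.6991


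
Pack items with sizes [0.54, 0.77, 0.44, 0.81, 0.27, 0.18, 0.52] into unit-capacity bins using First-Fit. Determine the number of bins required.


Place items sequentially using First-Fit:
  Item 0.54 -> new Bin 1
  Item 0.77 -> new Bin 2
  Item 0.44 -> Bin 1 (now 0.98)
  Item 0.81 -> new Bin 3
  Item 0.27 -> new Bin 4
  Item 0.18 -> Bin 2 (now 0.95)
  Item 0.52 -> Bin 4 (now 0.79)
Total bins used = 4

4


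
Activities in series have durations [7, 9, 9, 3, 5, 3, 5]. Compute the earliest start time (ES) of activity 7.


Activity 7 starts after activities 1 through 6 complete.
Predecessor durations: [7, 9, 9, 3, 5, 3]
ES = 7 + 9 + 9 + 3 + 5 + 3 = 36

36


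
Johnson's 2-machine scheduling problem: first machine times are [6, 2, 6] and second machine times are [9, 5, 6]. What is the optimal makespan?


Apply Johnson's rule:
  Group 1 (a <= b): [(2, 2, 5), (1, 6, 9), (3, 6, 6)]
  Group 2 (a > b): []
Optimal job order: [2, 1, 3]
Schedule:
  Job 2: M1 done at 2, M2 done at 7
  Job 1: M1 done at 8, M2 done at 17
  Job 3: M1 done at 14, M2 done at 23
Makespan = 23

23


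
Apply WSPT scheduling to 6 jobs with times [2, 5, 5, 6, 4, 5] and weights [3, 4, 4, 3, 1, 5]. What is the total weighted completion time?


Compute p/w ratios and sort ascending (WSPT): [(2, 3), (5, 5), (5, 4), (5, 4), (6, 3), (4, 1)]
Compute weighted completion times:
  Job (p=2,w=3): C=2, w*C=3*2=6
  Job (p=5,w=5): C=7, w*C=5*7=35
  Job (p=5,w=4): C=12, w*C=4*12=48
  Job (p=5,w=4): C=17, w*C=4*17=68
  Job (p=6,w=3): C=23, w*C=3*23=69
  Job (p=4,w=1): C=27, w*C=1*27=27
Total weighted completion time = 253

253


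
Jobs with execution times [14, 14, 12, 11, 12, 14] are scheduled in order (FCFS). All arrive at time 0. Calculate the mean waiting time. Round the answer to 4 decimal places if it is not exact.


FCFS order (as given): [14, 14, 12, 11, 12, 14]
Waiting times:
  Job 1: wait = 0
  Job 2: wait = 14
  Job 3: wait = 28
  Job 4: wait = 40
  Job 5: wait = 51
  Job 6: wait = 63
Sum of waiting times = 196
Average waiting time = 196/6 = 32.6667

32.6667


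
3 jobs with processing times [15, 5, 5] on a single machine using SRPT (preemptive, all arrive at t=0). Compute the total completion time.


Since all jobs arrive at t=0, SRPT equals SPT ordering.
SPT order: [5, 5, 15]
Completion times:
  Job 1: p=5, C=5
  Job 2: p=5, C=10
  Job 3: p=15, C=25
Total completion time = 5 + 10 + 25 = 40

40


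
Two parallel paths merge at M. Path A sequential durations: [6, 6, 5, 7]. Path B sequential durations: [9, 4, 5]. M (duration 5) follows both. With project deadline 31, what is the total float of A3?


Forward pass: ES(A3) = sum of predecessors on chain A = 12
EF = ES + duration = 12 + 5 = 17
Backward pass: LF(M) = deadline = 31; LS(M) = 31 - 5 = 26
LF(A3) = LS(M) - sum(successors on chain A) = 26 - 7 = 19
LS = LF - duration = 19 - 5 = 14
Total float = LS - ES = 14 - 12 = 2

2


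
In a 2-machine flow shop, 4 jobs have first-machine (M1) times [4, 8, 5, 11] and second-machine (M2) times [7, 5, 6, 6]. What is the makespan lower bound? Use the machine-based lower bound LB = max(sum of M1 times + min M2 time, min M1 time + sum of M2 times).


LB1 = sum(M1 times) + min(M2 times) = 28 + 5 = 33
LB2 = min(M1 times) + sum(M2 times) = 4 + 24 = 28
Lower bound = max(LB1, LB2) = max(33, 28) = 33

33


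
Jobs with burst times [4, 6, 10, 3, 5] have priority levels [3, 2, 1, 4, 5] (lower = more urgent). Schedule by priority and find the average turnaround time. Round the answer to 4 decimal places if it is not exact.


Sort by priority (ascending = highest first):
Order: [(1, 10), (2, 6), (3, 4), (4, 3), (5, 5)]
Completion times:
  Priority 1, burst=10, C=10
  Priority 2, burst=6, C=16
  Priority 3, burst=4, C=20
  Priority 4, burst=3, C=23
  Priority 5, burst=5, C=28
Average turnaround = 97/5 = 19.4

19.4


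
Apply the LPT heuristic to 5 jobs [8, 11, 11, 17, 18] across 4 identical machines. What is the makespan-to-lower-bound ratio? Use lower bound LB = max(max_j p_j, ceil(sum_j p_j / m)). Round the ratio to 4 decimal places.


LPT order: [18, 17, 11, 11, 8]
Machine loads after assignment: [18, 17, 19, 11]
LPT makespan = 19
Lower bound = max(max_job, ceil(total/4)) = max(18, 17) = 18
Ratio = 19 / 18 = 1.0556

1.0556


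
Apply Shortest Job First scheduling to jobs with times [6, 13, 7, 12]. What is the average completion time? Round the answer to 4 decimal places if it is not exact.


SJF order (ascending): [6, 7, 12, 13]
Completion times:
  Job 1: burst=6, C=6
  Job 2: burst=7, C=13
  Job 3: burst=12, C=25
  Job 4: burst=13, C=38
Average completion = 82/4 = 20.5

20.5


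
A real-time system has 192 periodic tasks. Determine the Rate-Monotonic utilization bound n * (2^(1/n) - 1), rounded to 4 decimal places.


Compute 2^(1/192) = 1.0036166660
Subtract 1: 1.0036166660 - 1 = 0.0036166660
Multiply by n: 192 * 0.0036166660 = 0.6943998720
Round to 4 dp: 0.6944

0.6944


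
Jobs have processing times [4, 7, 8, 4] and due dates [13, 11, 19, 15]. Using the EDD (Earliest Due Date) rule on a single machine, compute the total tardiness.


Sort by due date (EDD order): [(7, 11), (4, 13), (4, 15), (8, 19)]
Compute completion times and tardiness:
  Job 1: p=7, d=11, C=7, tardiness=max(0,7-11)=0
  Job 2: p=4, d=13, C=11, tardiness=max(0,11-13)=0
  Job 3: p=4, d=15, C=15, tardiness=max(0,15-15)=0
  Job 4: p=8, d=19, C=23, tardiness=max(0,23-19)=4
Total tardiness = 4

4


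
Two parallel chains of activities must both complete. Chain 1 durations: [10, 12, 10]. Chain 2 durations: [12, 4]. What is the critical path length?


Path A total = 10 + 12 + 10 = 32
Path B total = 12 + 4 = 16
Critical path = longest path = max(32, 16) = 32

32


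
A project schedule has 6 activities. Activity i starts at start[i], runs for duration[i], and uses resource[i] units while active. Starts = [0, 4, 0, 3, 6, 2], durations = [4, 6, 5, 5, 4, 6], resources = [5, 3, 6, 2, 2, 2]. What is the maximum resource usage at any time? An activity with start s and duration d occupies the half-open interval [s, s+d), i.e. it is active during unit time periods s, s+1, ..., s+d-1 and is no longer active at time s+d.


Each activity i is active on [start_i, start_i + duration_i).
Compute total resource usage per time slot:
  t=0: active resources = [5, 6], total = 11
  t=1: active resources = [5, 6], total = 11
  t=2: active resources = [5, 6, 2], total = 13
  t=3: active resources = [5, 6, 2, 2], total = 15
  t=4: active resources = [3, 6, 2, 2], total = 13
  t=5: active resources = [3, 2, 2], total = 7
  t=6: active resources = [3, 2, 2, 2], total = 9
  t=7: active resources = [3, 2, 2, 2], total = 9
  t=8: active resources = [3, 2], total = 5
  t=9: active resources = [3, 2], total = 5
Peak resource demand = 15

15


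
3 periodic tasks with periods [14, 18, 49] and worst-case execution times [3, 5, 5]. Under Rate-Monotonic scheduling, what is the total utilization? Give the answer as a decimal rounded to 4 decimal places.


Compute individual utilizations (exact fractions):
  Task 1: C/T = 3/14 (approx. 0.2143)
  Task 2: C/T = 5/18 (approx. 0.2778)
  Task 3: C/T = 5/49 (approx. 0.102)
Total utilization U = 3/14 + 5/18 + 5/49 = 262/441
Rounded to 4 decimal places: U = 0.5941
RM (Liu & Layland) bound for 3 tasks = 0.779763; compare with U = 262/441 (approx. 0.594104)
U <= bound, so schedulable by RM sufficient condition.

0.5941


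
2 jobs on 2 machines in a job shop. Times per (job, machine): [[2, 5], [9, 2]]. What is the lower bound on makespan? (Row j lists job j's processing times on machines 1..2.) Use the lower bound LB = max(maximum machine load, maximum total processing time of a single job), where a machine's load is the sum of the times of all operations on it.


Machine loads:
  Machine 1: 2 + 9 = 11
  Machine 2: 5 + 2 = 7
Max machine load = 11
Job totals:
  Job 1: 7
  Job 2: 11
Max job total = 11
Lower bound = max(11, 11) = 11

11


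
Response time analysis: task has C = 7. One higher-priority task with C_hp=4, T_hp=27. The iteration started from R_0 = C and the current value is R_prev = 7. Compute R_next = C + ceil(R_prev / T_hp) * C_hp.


R_next = C + ceil(R_prev / T_hp) * C_hp
ceil(7 / 27) = ceil(0.2593) = 1
Interference = 1 * 4 = 4
R_next = 7 + 4 = 11

11


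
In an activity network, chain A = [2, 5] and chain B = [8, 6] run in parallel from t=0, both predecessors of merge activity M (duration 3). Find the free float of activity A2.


ES(A2) = sum of predecessors on chain A = 2
EF(A2) = ES + duration = 2 + 5 = 7
Successor of A2 is M. ES(M) = max(sum(A), sum(B)) = max(7, 14) = 14
Free float = ES(successor) - EF(current) = 14 - 7 = 7

7


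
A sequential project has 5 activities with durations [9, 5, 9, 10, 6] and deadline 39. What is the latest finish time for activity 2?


LF(activity 2) = deadline - sum of successor durations
Successors: activities 3 through 5 with durations [9, 10, 6]
Sum of successor durations = 25
LF = 39 - 25 = 14

14


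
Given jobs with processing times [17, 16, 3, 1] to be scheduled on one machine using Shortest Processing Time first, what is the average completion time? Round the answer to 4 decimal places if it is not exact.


Sort jobs by processing time (SPT order): [1, 3, 16, 17]
Compute completion times sequentially:
  Job 1: processing = 1, completes at 1
  Job 2: processing = 3, completes at 4
  Job 3: processing = 16, completes at 20
  Job 4: processing = 17, completes at 37
Sum of completion times = 62
Average completion time = 62/4 = 15.5

15.5


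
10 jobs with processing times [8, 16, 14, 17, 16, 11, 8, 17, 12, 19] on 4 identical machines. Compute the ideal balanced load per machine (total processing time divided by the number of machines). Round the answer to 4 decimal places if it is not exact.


Total processing time = 8 + 16 + 14 + 17 + 16 + 11 + 8 + 17 + 12 + 19 = 138
Number of machines = 4
Ideal balanced load = 138 / 4 = 34.5

34.5


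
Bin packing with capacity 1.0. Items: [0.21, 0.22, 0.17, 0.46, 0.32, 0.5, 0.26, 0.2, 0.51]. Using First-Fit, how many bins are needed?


Place items sequentially using First-Fit:
  Item 0.21 -> new Bin 1
  Item 0.22 -> Bin 1 (now 0.43)
  Item 0.17 -> Bin 1 (now 0.6)
  Item 0.46 -> new Bin 2
  Item 0.32 -> Bin 1 (now 0.92)
  Item 0.5 -> Bin 2 (now 0.96)
  Item 0.26 -> new Bin 3
  Item 0.2 -> Bin 3 (now 0.46)
  Item 0.51 -> Bin 3 (now 0.97)
Total bins used = 3

3


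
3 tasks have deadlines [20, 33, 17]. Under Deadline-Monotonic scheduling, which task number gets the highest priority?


Sort tasks by relative deadline (ascending):
  Task 3: deadline = 17
  Task 1: deadline = 20
  Task 2: deadline = 33
Priority order (highest first): [3, 1, 2]
Highest priority task = 3

3


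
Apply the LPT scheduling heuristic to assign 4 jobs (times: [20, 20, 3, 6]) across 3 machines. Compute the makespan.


Sort jobs in decreasing order (LPT): [20, 20, 6, 3]
Assign each job to the least loaded machine:
  Machine 1: jobs [20], load = 20
  Machine 2: jobs [20], load = 20
  Machine 3: jobs [6, 3], load = 9
Makespan = max load = 20

20


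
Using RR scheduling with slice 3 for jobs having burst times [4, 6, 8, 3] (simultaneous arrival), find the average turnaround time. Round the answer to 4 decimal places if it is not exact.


Time quantum = 3
Execution trace:
  J1 runs 3 units, time = 3
  J2 runs 3 units, time = 6
  J3 runs 3 units, time = 9
  J4 runs 3 units, time = 12
  J1 runs 1 units, time = 13
  J2 runs 3 units, time = 16
  J3 runs 3 units, time = 19
  J3 runs 2 units, time = 21
Finish times: [13, 16, 21, 12]
Average turnaround = 62/4 = 15.5

15.5


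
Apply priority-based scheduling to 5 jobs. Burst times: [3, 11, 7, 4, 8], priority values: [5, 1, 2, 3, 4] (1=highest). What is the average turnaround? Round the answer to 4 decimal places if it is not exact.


Sort by priority (ascending = highest first):
Order: [(1, 11), (2, 7), (3, 4), (4, 8), (5, 3)]
Completion times:
  Priority 1, burst=11, C=11
  Priority 2, burst=7, C=18
  Priority 3, burst=4, C=22
  Priority 4, burst=8, C=30
  Priority 5, burst=3, C=33
Average turnaround = 114/5 = 22.8

22.8


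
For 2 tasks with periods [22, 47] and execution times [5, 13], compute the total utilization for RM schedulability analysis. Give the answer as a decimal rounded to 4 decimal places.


Compute individual utilizations (exact fractions):
  Task 1: C/T = 5/22 (approx. 0.2273)
  Task 2: C/T = 13/47 (approx. 0.2766)
Total utilization U = 5/22 + 13/47 = 521/1034
Rounded to 4 decimal places: U = 0.5039
RM (Liu & Layland) bound for 2 tasks = 0.828427; compare with U = 521/1034 (approx. 0.503868)
U <= bound, so schedulable by RM sufficient condition.

0.5039


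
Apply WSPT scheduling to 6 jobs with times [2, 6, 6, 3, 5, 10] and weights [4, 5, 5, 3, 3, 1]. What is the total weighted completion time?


Compute p/w ratios and sort ascending (WSPT): [(2, 4), (3, 3), (6, 5), (6, 5), (5, 3), (10, 1)]
Compute weighted completion times:
  Job (p=2,w=4): C=2, w*C=4*2=8
  Job (p=3,w=3): C=5, w*C=3*5=15
  Job (p=6,w=5): C=11, w*C=5*11=55
  Job (p=6,w=5): C=17, w*C=5*17=85
  Job (p=5,w=3): C=22, w*C=3*22=66
  Job (p=10,w=1): C=32, w*C=1*32=32
Total weighted completion time = 261

261


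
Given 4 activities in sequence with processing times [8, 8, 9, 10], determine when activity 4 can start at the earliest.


Activity 4 starts after activities 1 through 3 complete.
Predecessor durations: [8, 8, 9]
ES = 8 + 8 + 9 = 25

25


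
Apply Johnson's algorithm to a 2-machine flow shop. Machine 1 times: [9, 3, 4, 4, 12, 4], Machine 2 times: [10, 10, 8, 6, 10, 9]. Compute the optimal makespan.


Apply Johnson's rule:
  Group 1 (a <= b): [(2, 3, 10), (3, 4, 8), (4, 4, 6), (6, 4, 9), (1, 9, 10)]
  Group 2 (a > b): [(5, 12, 10)]
Optimal job order: [2, 3, 4, 6, 1, 5]
Schedule:
  Job 2: M1 done at 3, M2 done at 13
  Job 3: M1 done at 7, M2 done at 21
  Job 4: M1 done at 11, M2 done at 27
  Job 6: M1 done at 15, M2 done at 36
  Job 1: M1 done at 24, M2 done at 46
  Job 5: M1 done at 36, M2 done at 56
Makespan = 56

56


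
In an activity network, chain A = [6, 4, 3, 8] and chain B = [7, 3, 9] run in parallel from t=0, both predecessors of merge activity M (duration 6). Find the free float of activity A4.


ES(A4) = sum of predecessors on chain A = 13
EF(A4) = ES + duration = 13 + 8 = 21
Successor of A4 is M. ES(M) = max(sum(A), sum(B)) = max(21, 19) = 21
Free float = ES(successor) - EF(current) = 21 - 21 = 0

0


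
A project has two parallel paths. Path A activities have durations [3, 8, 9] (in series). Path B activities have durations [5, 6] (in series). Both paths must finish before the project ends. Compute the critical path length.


Path A total = 3 + 8 + 9 = 20
Path B total = 5 + 6 = 11
Critical path = longest path = max(20, 11) = 20

20


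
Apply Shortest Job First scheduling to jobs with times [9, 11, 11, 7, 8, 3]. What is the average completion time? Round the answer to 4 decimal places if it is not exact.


SJF order (ascending): [3, 7, 8, 9, 11, 11]
Completion times:
  Job 1: burst=3, C=3
  Job 2: burst=7, C=10
  Job 3: burst=8, C=18
  Job 4: burst=9, C=27
  Job 5: burst=11, C=38
  Job 6: burst=11, C=49
Average completion = 145/6 = 24.1667

24.1667


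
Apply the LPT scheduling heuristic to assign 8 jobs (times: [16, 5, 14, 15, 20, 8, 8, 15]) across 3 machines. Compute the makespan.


Sort jobs in decreasing order (LPT): [20, 16, 15, 15, 14, 8, 8, 5]
Assign each job to the least loaded machine:
  Machine 1: jobs [20, 8, 8], load = 36
  Machine 2: jobs [16, 14, 5], load = 35
  Machine 3: jobs [15, 15], load = 30
Makespan = max load = 36

36


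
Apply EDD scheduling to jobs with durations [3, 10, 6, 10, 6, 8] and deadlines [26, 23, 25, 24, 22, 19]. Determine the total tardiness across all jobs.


Sort by due date (EDD order): [(8, 19), (6, 22), (10, 23), (10, 24), (6, 25), (3, 26)]
Compute completion times and tardiness:
  Job 1: p=8, d=19, C=8, tardiness=max(0,8-19)=0
  Job 2: p=6, d=22, C=14, tardiness=max(0,14-22)=0
  Job 3: p=10, d=23, C=24, tardiness=max(0,24-23)=1
  Job 4: p=10, d=24, C=34, tardiness=max(0,34-24)=10
  Job 5: p=6, d=25, C=40, tardiness=max(0,40-25)=15
  Job 6: p=3, d=26, C=43, tardiness=max(0,43-26)=17
Total tardiness = 43

43


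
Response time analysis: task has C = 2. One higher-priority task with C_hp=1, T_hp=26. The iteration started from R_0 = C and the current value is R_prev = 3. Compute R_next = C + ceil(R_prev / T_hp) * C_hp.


R_next = C + ceil(R_prev / T_hp) * C_hp
ceil(3 / 26) = ceil(0.1154) = 1
Interference = 1 * 1 = 1
R_next = 2 + 1 = 3
R_next = R_prev, so the iteration has converged (response time = 3).

3


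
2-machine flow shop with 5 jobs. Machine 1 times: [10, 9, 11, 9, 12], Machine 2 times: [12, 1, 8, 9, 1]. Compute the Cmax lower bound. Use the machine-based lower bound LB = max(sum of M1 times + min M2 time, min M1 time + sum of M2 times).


LB1 = sum(M1 times) + min(M2 times) = 51 + 1 = 52
LB2 = min(M1 times) + sum(M2 times) = 9 + 31 = 40
Lower bound = max(LB1, LB2) = max(52, 40) = 52

52


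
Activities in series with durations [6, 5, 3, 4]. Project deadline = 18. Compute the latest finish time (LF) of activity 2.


LF(activity 2) = deadline - sum of successor durations
Successors: activities 3 through 4 with durations [3, 4]
Sum of successor durations = 7
LF = 18 - 7 = 11

11


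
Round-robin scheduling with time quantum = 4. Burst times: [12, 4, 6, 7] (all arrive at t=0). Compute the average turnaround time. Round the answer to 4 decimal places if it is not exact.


Time quantum = 4
Execution trace:
  J1 runs 4 units, time = 4
  J2 runs 4 units, time = 8
  J3 runs 4 units, time = 12
  J4 runs 4 units, time = 16
  J1 runs 4 units, time = 20
  J3 runs 2 units, time = 22
  J4 runs 3 units, time = 25
  J1 runs 4 units, time = 29
Finish times: [29, 8, 22, 25]
Average turnaround = 84/4 = 21.0

21.0


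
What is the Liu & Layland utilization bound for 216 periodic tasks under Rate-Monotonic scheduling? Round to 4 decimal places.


Compute 2^(1/216) = 1.0032141691
Subtract 1: 1.0032141691 - 1 = 0.0032141691
Multiply by n: 216 * 0.0032141691 = 0.6942605256
Round to 4 dp: 0.6943

0.6943


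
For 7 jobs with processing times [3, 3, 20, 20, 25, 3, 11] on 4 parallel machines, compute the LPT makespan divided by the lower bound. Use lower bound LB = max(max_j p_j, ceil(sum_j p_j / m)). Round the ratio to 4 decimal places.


LPT order: [25, 20, 20, 11, 3, 3, 3]
Machine loads after assignment: [25, 20, 20, 20]
LPT makespan = 25
Lower bound = max(max_job, ceil(total/4)) = max(25, 22) = 25
Ratio = 25 / 25 = 1.0

1.0


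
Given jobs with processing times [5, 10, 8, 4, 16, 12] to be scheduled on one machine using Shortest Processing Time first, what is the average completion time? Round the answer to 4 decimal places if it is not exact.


Sort jobs by processing time (SPT order): [4, 5, 8, 10, 12, 16]
Compute completion times sequentially:
  Job 1: processing = 4, completes at 4
  Job 2: processing = 5, completes at 9
  Job 3: processing = 8, completes at 17
  Job 4: processing = 10, completes at 27
  Job 5: processing = 12, completes at 39
  Job 6: processing = 16, completes at 55
Sum of completion times = 151
Average completion time = 151/6 = 25.1667

25.1667


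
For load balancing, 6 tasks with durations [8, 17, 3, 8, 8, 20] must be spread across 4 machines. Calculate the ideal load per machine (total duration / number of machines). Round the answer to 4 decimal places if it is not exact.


Total processing time = 8 + 17 + 3 + 8 + 8 + 20 = 64
Number of machines = 4
Ideal balanced load = 64 / 4 = 16.0

16.0


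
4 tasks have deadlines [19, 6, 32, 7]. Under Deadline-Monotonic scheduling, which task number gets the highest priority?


Sort tasks by relative deadline (ascending):
  Task 2: deadline = 6
  Task 4: deadline = 7
  Task 1: deadline = 19
  Task 3: deadline = 32
Priority order (highest first): [2, 4, 1, 3]
Highest priority task = 2

2


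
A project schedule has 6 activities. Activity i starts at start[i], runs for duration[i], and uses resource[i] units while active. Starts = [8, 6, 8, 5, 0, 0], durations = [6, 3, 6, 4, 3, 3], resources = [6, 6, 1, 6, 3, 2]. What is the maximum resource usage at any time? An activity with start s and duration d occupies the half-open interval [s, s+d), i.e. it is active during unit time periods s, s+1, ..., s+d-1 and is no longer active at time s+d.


Each activity i is active on [start_i, start_i + duration_i).
Compute total resource usage per time slot:
  t=0: active resources = [3, 2], total = 5
  t=1: active resources = [3, 2], total = 5
  t=2: active resources = [3, 2], total = 5
  t=3: active resources = [], total = 0
  t=4: active resources = [], total = 0
  t=5: active resources = [6], total = 6
  t=6: active resources = [6, 6], total = 12
  t=7: active resources = [6, 6], total = 12
  t=8: active resources = [6, 6, 1, 6], total = 19
  t=9: active resources = [6, 1], total = 7
  t=10: active resources = [6, 1], total = 7
  t=11: active resources = [6, 1], total = 7
  t=12: active resources = [6, 1], total = 7
  t=13: active resources = [6, 1], total = 7
Peak resource demand = 19

19


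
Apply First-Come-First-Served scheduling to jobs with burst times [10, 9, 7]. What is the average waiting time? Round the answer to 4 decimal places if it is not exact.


FCFS order (as given): [10, 9, 7]
Waiting times:
  Job 1: wait = 0
  Job 2: wait = 10
  Job 3: wait = 19
Sum of waiting times = 29
Average waiting time = 29/3 = 9.6667

9.6667


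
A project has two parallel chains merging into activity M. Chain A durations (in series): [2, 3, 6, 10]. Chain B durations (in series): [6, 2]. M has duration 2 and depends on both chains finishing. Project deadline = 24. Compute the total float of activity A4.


Forward pass: ES(A4) = sum of predecessors on chain A = 11
EF = ES + duration = 11 + 10 = 21
Backward pass: LF(M) = deadline = 24; LS(M) = 24 - 2 = 22
LF(A4) = LS(M) - sum(successors on chain A) = 22 - 0 = 22
LS = LF - duration = 22 - 10 = 12
Total float = LS - ES = 12 - 11 = 1

1


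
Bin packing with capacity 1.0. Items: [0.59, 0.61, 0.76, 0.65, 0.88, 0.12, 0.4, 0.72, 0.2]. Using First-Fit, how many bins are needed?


Place items sequentially using First-Fit:
  Item 0.59 -> new Bin 1
  Item 0.61 -> new Bin 2
  Item 0.76 -> new Bin 3
  Item 0.65 -> new Bin 4
  Item 0.88 -> new Bin 5
  Item 0.12 -> Bin 1 (now 0.71)
  Item 0.4 -> new Bin 6
  Item 0.72 -> new Bin 7
  Item 0.2 -> Bin 1 (now 0.91)
Total bins used = 7

7


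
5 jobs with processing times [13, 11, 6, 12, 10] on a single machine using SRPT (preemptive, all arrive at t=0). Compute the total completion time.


Since all jobs arrive at t=0, SRPT equals SPT ordering.
SPT order: [6, 10, 11, 12, 13]
Completion times:
  Job 1: p=6, C=6
  Job 2: p=10, C=16
  Job 3: p=11, C=27
  Job 4: p=12, C=39
  Job 5: p=13, C=52
Total completion time = 6 + 16 + 27 + 39 + 52 = 140

140


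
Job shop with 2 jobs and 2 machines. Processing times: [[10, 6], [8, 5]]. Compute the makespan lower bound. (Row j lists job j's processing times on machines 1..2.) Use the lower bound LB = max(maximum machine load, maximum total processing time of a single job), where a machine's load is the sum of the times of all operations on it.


Machine loads:
  Machine 1: 10 + 8 = 18
  Machine 2: 6 + 5 = 11
Max machine load = 18
Job totals:
  Job 1: 16
  Job 2: 13
Max job total = 16
Lower bound = max(18, 16) = 18

18


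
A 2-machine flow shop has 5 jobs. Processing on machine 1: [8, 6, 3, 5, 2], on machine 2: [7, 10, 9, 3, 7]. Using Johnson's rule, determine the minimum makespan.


Apply Johnson's rule:
  Group 1 (a <= b): [(5, 2, 7), (3, 3, 9), (2, 6, 10)]
  Group 2 (a > b): [(1, 8, 7), (4, 5, 3)]
Optimal job order: [5, 3, 2, 1, 4]
Schedule:
  Job 5: M1 done at 2, M2 done at 9
  Job 3: M1 done at 5, M2 done at 18
  Job 2: M1 done at 11, M2 done at 28
  Job 1: M1 done at 19, M2 done at 35
  Job 4: M1 done at 24, M2 done at 38
Makespan = 38

38
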